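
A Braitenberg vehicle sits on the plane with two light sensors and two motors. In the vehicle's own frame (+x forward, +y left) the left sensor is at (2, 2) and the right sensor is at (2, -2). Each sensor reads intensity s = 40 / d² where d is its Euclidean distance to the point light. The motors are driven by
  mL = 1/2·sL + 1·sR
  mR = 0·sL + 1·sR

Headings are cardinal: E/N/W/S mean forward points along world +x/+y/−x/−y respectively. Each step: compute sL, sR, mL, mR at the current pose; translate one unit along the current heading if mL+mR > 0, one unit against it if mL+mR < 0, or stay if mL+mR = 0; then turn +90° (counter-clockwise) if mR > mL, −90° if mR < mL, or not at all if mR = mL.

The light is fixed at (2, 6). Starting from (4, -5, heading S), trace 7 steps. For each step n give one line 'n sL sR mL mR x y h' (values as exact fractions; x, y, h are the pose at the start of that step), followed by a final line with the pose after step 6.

n=0: pose=(4,-5,S); sL=8/37, sR=40/169; mL=2156/6253, mR=40/169; mL+mR=3636/6253 → advance +1; mR−mL=-4/37 → turn -1·90°
n=1: pose=(4,-6,W); sL=10/49, sR=2/5; mL=123/245, mR=2/5; mL+mR=221/245 → advance +1; mR−mL=-5/49 → turn -1·90°
n=2: pose=(3,-6,N); sL=40/101, sR=40/109; mL=6220/11009, mR=40/109; mL+mR=10260/11009 → advance +1; mR−mL=-20/101 → turn -1·90°
n=3: pose=(3,-5,E); sL=4/9, sR=20/89; mL=358/801, mR=20/89; mL+mR=538/801 → advance +1; mR−mL=-2/9 → turn -1·90°
n=4: pose=(4,-5,S); sL=8/37, sR=40/169; mL=2156/6253, mR=40/169; mL+mR=3636/6253 → advance +1; mR−mL=-4/37 → turn -1·90°
n=5: pose=(4,-6,W); sL=10/49, sR=2/5; mL=123/245, mR=2/5; mL+mR=221/245 → advance +1; mR−mL=-5/49 → turn -1·90°
n=6: pose=(3,-6,N); sL=40/101, sR=40/109; mL=6220/11009, mR=40/109; mL+mR=10260/11009 → advance +1; mR−mL=-20/101 → turn -1·90°

0 8/37 40/169 2156/6253 40/169 4 -5 S
1 10/49 2/5 123/245 2/5 4 -6 W
2 40/101 40/109 6220/11009 40/109 3 -6 N
3 4/9 20/89 358/801 20/89 3 -5 E
4 8/37 40/169 2156/6253 40/169 4 -5 S
5 10/49 2/5 123/245 2/5 4 -6 W
6 40/101 40/109 6220/11009 40/109 3 -6 N
final 3 -5 E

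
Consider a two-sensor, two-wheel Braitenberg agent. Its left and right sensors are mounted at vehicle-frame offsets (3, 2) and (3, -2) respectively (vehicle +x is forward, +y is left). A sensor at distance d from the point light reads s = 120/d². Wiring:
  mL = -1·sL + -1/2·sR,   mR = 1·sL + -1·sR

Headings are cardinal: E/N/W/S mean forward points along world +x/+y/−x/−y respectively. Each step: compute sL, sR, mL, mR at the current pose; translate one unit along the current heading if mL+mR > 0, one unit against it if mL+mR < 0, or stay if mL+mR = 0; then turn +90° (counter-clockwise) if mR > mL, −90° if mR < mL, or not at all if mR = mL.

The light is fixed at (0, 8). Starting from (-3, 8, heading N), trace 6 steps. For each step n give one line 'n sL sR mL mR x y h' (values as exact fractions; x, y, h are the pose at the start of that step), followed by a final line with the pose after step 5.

n=0: pose=(-3,8,N); sL=60/17, sR=12; mL=-162/17, mR=-144/17; mL+mR=-18 → advance -1; mR−mL=18/17 → turn +1·90°
n=1: pose=(-3,7,W); sL=8/3, sR=120/37; mL=-476/111, mR=-64/111; mL+mR=-180/37 → advance -1; mR−mL=412/111 → turn +1·90°
n=2: pose=(-2,7,S); sL=15/2, sR=15/4; mL=-75/8, mR=15/4; mL+mR=-45/8 → advance -1; mR−mL=105/8 → turn +1·90°
n=3: pose=(-2,8,E); sL=24, sR=24; mL=-36, mR=0; mL+mR=-36 → advance -1; mR−mL=36 → turn +1·90°
n=4: pose=(-3,8,N); sL=60/17, sR=12; mL=-162/17, mR=-144/17; mL+mR=-18 → advance -1; mR−mL=18/17 → turn +1·90°
n=5: pose=(-3,7,W); sL=8/3, sR=120/37; mL=-476/111, mR=-64/111; mL+mR=-180/37 → advance -1; mR−mL=412/111 → turn +1·90°

0 60/17 12 -162/17 -144/17 -3 8 N
1 8/3 120/37 -476/111 -64/111 -3 7 W
2 15/2 15/4 -75/8 15/4 -2 7 S
3 24 24 -36 0 -2 8 E
4 60/17 12 -162/17 -144/17 -3 8 N
5 8/3 120/37 -476/111 -64/111 -3 7 W
final -2 7 S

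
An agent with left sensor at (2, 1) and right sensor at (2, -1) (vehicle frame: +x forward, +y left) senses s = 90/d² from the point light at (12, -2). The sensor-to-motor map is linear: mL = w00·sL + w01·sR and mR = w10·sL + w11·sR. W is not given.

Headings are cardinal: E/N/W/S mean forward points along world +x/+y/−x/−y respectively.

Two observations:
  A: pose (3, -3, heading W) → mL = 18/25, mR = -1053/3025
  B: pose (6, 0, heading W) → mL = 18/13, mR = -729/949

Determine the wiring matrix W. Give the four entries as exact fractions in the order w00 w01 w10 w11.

obs A: pose=(3,-3,W) → sL=18/25, sR=90/121, mL=18/25, mR=-1053/3025
obs B: pose=(6,0,W) → sL=18/13, sR=90/73, mL=18/13, mR=-729/949
sensor matrix S = [[18/25, 90/121], [18/13, 90/73]]; det S = -81648/574145
solve [mL_A; mL_B] = S·[w00; w01] and [mR_A; mR_B] = S·[w10; w11]:
  w00 = 1, w01 = 0, w10 = -1, w11 = 1/2

1 0 -1 1/2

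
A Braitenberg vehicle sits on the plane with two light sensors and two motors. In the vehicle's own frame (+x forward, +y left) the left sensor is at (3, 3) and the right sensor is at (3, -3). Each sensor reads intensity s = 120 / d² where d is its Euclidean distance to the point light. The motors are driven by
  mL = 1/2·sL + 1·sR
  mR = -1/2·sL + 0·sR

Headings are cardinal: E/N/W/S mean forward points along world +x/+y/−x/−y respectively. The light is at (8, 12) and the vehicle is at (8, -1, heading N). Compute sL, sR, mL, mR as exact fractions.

left sensor world pos  = (5, 2); dL² = 109
right sensor world pos = (11, 2); dR² = 109
sL = 120/109 = 120/109
sR = 120/109 = 120/109
mL = 1/2·sL + 1·sR = 180/109
mR = -1/2·sL + 0·sR = -60/109

120/109 120/109 180/109 -60/109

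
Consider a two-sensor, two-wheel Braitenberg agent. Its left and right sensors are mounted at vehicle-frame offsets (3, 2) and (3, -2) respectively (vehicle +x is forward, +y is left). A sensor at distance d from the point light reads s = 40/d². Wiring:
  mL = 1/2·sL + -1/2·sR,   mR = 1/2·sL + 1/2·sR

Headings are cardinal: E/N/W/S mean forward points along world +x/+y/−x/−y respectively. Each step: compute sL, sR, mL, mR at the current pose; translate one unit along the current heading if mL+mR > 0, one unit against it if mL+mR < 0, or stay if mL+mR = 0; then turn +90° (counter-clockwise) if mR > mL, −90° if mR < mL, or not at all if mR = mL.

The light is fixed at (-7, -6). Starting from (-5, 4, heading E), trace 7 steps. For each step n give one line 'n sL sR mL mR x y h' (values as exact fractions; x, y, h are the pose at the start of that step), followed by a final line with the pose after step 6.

n=0: pose=(-5,4,E); sL=40/169, sR=40/89; mL=-1600/15041, mR=5160/15041; mL+mR=40/169 → advance +1; mR−mL=40/89 → turn +1·90°
n=1: pose=(-4,4,N); sL=4/17, sR=20/97; mL=24/1649, mR=364/1649; mL+mR=4/17 → advance +1; mR−mL=20/97 → turn +1·90°
n=2: pose=(-4,5,W); sL=40/81, sR=40/169; mL=1760/13689, mR=5000/13689; mL+mR=40/81 → advance +1; mR−mL=40/169 → turn +1·90°
n=3: pose=(-5,5,S); sL=1/2, sR=5/8; mL=-1/16, mR=9/16; mL+mR=1/2 → advance +1; mR−mL=5/8 → turn +1·90°
n=4: pose=(-5,4,E); sL=40/169, sR=40/89; mL=-1600/15041, mR=5160/15041; mL+mR=40/169 → advance +1; mR−mL=40/89 → turn +1·90°
n=5: pose=(-4,4,N); sL=4/17, sR=20/97; mL=24/1649, mR=364/1649; mL+mR=4/17 → advance +1; mR−mL=20/97 → turn +1·90°
n=6: pose=(-4,5,W); sL=40/81, sR=40/169; mL=1760/13689, mR=5000/13689; mL+mR=40/81 → advance +1; mR−mL=40/169 → turn +1·90°

0 40/169 40/89 -1600/15041 5160/15041 -5 4 E
1 4/17 20/97 24/1649 364/1649 -4 4 N
2 40/81 40/169 1760/13689 5000/13689 -4 5 W
3 1/2 5/8 -1/16 9/16 -5 5 S
4 40/169 40/89 -1600/15041 5160/15041 -5 4 E
5 4/17 20/97 24/1649 364/1649 -4 4 N
6 40/81 40/169 1760/13689 5000/13689 -4 5 W
final -5 5 S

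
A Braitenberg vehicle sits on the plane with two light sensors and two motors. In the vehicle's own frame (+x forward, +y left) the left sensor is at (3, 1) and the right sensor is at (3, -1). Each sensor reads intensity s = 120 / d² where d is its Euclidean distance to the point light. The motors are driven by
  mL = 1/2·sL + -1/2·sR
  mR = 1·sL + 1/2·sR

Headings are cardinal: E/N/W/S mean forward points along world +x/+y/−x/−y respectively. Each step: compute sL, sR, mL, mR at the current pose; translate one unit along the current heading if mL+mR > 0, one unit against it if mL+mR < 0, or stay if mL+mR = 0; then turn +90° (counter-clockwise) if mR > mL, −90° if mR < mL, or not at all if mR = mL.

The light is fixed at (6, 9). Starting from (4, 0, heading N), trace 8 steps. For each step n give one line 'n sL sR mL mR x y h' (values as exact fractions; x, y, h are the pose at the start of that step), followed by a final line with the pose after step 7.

0 8/3 120/37 -32/111 476/111 4 0 N
1 60/53 60/37 -480/1961 3810/1961 4 1 W
2 24/25 120/137 144/3425 4788/3425 3 1 S
3 15/8 6/5 27/80 99/40 3 0 E
4 8/3 120/37 -32/111 476/111 4 0 N
5 60/53 60/37 -480/1961 3810/1961 4 1 W
6 24/25 120/137 144/3425 4788/3425 3 1 S
7 15/8 6/5 27/80 99/40 3 0 E
final 4 0 N

n=0: pose=(4,0,N); sL=8/3, sR=120/37; mL=-32/111, mR=476/111; mL+mR=4 → advance +1; mR−mL=508/111 → turn +1·90°
n=1: pose=(4,1,W); sL=60/53, sR=60/37; mL=-480/1961, mR=3810/1961; mL+mR=90/53 → advance +1; mR−mL=4290/1961 → turn +1·90°
n=2: pose=(3,1,S); sL=24/25, sR=120/137; mL=144/3425, mR=4788/3425; mL+mR=36/25 → advance +1; mR−mL=4644/3425 → turn +1·90°
n=3: pose=(3,0,E); sL=15/8, sR=6/5; mL=27/80, mR=99/40; mL+mR=45/16 → advance +1; mR−mL=171/80 → turn +1·90°
n=4: pose=(4,0,N); sL=8/3, sR=120/37; mL=-32/111, mR=476/111; mL+mR=4 → advance +1; mR−mL=508/111 → turn +1·90°
n=5: pose=(4,1,W); sL=60/53, sR=60/37; mL=-480/1961, mR=3810/1961; mL+mR=90/53 → advance +1; mR−mL=4290/1961 → turn +1·90°
n=6: pose=(3,1,S); sL=24/25, sR=120/137; mL=144/3425, mR=4788/3425; mL+mR=36/25 → advance +1; mR−mL=4644/3425 → turn +1·90°
n=7: pose=(3,0,E); sL=15/8, sR=6/5; mL=27/80, mR=99/40; mL+mR=45/16 → advance +1; mR−mL=171/80 → turn +1·90°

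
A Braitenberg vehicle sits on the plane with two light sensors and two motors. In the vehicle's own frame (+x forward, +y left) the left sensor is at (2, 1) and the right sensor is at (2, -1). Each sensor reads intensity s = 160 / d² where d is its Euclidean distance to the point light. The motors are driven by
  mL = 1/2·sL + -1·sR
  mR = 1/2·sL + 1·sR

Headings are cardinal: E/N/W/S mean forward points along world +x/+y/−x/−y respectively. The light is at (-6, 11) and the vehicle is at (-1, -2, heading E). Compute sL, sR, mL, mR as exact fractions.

160/193 32/49 -2256/9457 10096/9457

left sensor world pos  = (1, -1); dL² = 193
right sensor world pos = (1, -3); dR² = 245
sL = 160/193 = 160/193
sR = 160/245 = 32/49
mL = 1/2·sL + -1·sR = -2256/9457
mR = 1/2·sL + 1·sR = 10096/9457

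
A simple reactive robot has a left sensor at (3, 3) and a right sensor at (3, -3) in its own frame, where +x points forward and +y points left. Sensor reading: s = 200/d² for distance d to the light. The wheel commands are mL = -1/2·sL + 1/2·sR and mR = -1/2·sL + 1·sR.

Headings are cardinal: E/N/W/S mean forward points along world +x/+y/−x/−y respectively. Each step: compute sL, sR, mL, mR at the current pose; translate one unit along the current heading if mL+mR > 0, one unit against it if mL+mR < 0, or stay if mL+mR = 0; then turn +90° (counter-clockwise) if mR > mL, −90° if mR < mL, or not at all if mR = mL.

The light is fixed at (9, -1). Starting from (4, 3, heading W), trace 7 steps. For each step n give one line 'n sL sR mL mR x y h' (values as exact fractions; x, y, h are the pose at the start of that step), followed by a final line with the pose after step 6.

n=0: pose=(4,3,W); sL=40/13, sR=200/113; mL=-960/1469, mR=340/1469; mL+mR=-620/1469 → advance -1; mR−mL=100/113 → turn +1·90°
n=1: pose=(5,3,S); sL=100, sR=4; mL=-48, mR=-46; mL+mR=-94 → advance -1; mR−mL=2 → turn +1·90°
n=2: pose=(5,4,E); sL=40/13, sR=40; mL=240/13, mR=500/13; mL+mR=740/13 → advance +1; mR−mL=20 → turn +1·90°
n=3: pose=(6,4,N); sL=2, sR=25/8; mL=9/16, mR=17/8; mL+mR=43/16 → advance +1; mR−mL=25/16 → turn +1·90°
n=4: pose=(6,5,W); sL=40/9, sR=200/117; mL=-160/117, mR=-20/39; mL+mR=-220/117 → advance -1; mR−mL=100/117 → turn +1·90°
n=5: pose=(7,5,S); sL=20, sR=100/17; mL=-120/17, mR=-70/17; mL+mR=-190/17 → advance -1; mR−mL=50/17 → turn +1·90°
n=6: pose=(7,6,E); sL=200/101, sR=200/17; mL=8400/1717, mR=18500/1717; mL+mR=26900/1717 → advance +1; mR−mL=100/17 → turn +1·90°

0 40/13 200/113 -960/1469 340/1469 4 3 W
1 100 4 -48 -46 5 3 S
2 40/13 40 240/13 500/13 5 4 E
3 2 25/8 9/16 17/8 6 4 N
4 40/9 200/117 -160/117 -20/39 6 5 W
5 20 100/17 -120/17 -70/17 7 5 S
6 200/101 200/17 8400/1717 18500/1717 7 6 E
final 8 6 N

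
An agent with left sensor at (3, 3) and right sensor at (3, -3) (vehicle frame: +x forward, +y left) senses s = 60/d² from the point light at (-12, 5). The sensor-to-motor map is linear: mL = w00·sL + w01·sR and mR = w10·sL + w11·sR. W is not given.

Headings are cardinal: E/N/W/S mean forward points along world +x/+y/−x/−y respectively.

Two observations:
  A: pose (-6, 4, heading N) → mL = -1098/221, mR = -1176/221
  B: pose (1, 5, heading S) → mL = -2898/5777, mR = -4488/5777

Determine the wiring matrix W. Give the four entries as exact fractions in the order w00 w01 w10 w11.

obs A: pose=(-6,4,N) → sL=60/13, sR=12/17, mL=-1098/221, mR=-1176/221
obs B: pose=(1,5,S) → sL=12/53, sR=60/109, mL=-2898/5777, mR=-4488/5777
sensor matrix S = [[60/13, 12/17], [12/53, 60/109]]; det S = 3039552/1276717
solve [mL_A; mL_B] = S·[w00; w01] and [mR_A; mR_B] = S·[w10; w11]:
  w00 = -1, w01 = -1/2, w10 = -1, w11 = -1

-1 -1/2 -1 -1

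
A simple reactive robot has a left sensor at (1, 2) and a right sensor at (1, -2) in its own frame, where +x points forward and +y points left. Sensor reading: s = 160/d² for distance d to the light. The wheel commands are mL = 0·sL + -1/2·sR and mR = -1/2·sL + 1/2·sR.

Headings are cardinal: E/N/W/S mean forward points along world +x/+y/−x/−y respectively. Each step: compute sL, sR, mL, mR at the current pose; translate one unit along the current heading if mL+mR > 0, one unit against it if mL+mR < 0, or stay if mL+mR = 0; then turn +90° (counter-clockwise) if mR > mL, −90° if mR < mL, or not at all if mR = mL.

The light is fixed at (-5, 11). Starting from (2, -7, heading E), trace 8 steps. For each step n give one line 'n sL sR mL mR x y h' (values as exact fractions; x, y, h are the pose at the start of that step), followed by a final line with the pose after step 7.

n=0: pose=(2,-7,E); sL=1/2, sR=10/29; mL=-5/29, mR=-9/116; mL+mR=-1/4 → advance -1; mR−mL=11/116 → turn +1·90°
n=1: pose=(1,-7,N); sL=32/61, sR=160/353; mL=-80/353, mR=-768/21533; mL+mR=-16/61 → advance -1; mR−mL=4112/21533 → turn +1·90°
n=2: pose=(1,-8,W); sL=80/233, sR=80/157; mL=-40/157, mR=3040/36581; mL+mR=-40/233 → advance -1; mR−mL=12360/36581 → turn +1·90°
n=3: pose=(2,-8,S); sL=160/481, sR=32/85; mL=-16/85, mR=896/40885; mL+mR=-80/481 → advance -1; mR−mL=8592/40885 → turn +1·90°
n=4: pose=(2,-7,E); sL=1/2, sR=10/29; mL=-5/29, mR=-9/116; mL+mR=-1/4 → advance -1; mR−mL=11/116 → turn +1·90°
n=5: pose=(1,-7,N); sL=32/61, sR=160/353; mL=-80/353, mR=-768/21533; mL+mR=-16/61 → advance -1; mR−mL=4112/21533 → turn +1·90°
n=6: pose=(1,-8,W); sL=80/233, sR=80/157; mL=-40/157, mR=3040/36581; mL+mR=-40/233 → advance -1; mR−mL=12360/36581 → turn +1·90°
n=7: pose=(2,-8,S); sL=160/481, sR=32/85; mL=-16/85, mR=896/40885; mL+mR=-80/481 → advance -1; mR−mL=8592/40885 → turn +1·90°

0 1/2 10/29 -5/29 -9/116 2 -7 E
1 32/61 160/353 -80/353 -768/21533 1 -7 N
2 80/233 80/157 -40/157 3040/36581 1 -8 W
3 160/481 32/85 -16/85 896/40885 2 -8 S
4 1/2 10/29 -5/29 -9/116 2 -7 E
5 32/61 160/353 -80/353 -768/21533 1 -7 N
6 80/233 80/157 -40/157 3040/36581 1 -8 W
7 160/481 32/85 -16/85 896/40885 2 -8 S
final 2 -7 E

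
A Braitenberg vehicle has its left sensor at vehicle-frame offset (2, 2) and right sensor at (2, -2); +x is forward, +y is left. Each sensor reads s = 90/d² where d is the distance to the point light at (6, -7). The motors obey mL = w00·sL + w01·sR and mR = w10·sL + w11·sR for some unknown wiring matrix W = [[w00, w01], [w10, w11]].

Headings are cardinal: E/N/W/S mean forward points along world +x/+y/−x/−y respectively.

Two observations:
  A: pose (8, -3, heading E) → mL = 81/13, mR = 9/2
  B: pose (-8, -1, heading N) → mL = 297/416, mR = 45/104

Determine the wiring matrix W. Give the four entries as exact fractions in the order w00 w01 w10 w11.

obs A: pose=(8,-3,E) → sL=45/26, sR=9/2, mL=81/13, mR=9/2
obs B: pose=(-8,-1,N) → sL=9/32, sR=45/104, mL=297/416, mR=45/104
sensor matrix S = [[45/26, 9/2], [9/32, 45/104]]; det S = -5589/10816
solve [mL_A; mL_B] = S·[w00; w01] and [mR_A; mR_B] = S·[w10; w11]:
  w00 = 1, w01 = 1, w10 = 0, w11 = 1

1 1 0 1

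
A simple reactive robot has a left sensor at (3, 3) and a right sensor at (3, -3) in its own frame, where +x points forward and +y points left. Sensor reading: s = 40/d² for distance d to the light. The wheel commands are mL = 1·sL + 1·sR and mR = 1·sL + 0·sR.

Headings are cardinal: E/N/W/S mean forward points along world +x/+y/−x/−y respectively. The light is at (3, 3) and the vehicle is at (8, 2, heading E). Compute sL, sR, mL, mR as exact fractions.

10/17 1/2 37/34 10/17

left sensor world pos  = (11, 5); dL² = 68
right sensor world pos = (11, -1); dR² = 80
sL = 40/68 = 10/17
sR = 40/80 = 1/2
mL = 1·sL + 1·sR = 37/34
mR = 1·sL + 0·sR = 10/17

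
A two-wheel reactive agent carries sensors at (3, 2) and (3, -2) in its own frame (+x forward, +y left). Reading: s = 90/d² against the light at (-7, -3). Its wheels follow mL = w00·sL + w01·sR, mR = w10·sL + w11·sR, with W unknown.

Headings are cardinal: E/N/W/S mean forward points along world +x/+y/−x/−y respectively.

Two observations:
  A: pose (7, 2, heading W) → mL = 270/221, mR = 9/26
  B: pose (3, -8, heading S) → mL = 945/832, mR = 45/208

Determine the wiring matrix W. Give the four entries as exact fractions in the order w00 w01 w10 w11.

1 1 1/2 0

obs A: pose=(7,2,W) → sL=9/13, sR=9/17, mL=270/221, mR=9/26
obs B: pose=(3,-8,S) → sL=45/104, sR=45/64, mL=945/832, mR=45/208
sensor matrix S = [[9/13, 9/17], [45/104, 45/64]]; det S = 3645/14144
solve [mL_A; mL_B] = S·[w00; w01] and [mR_A; mR_B] = S·[w10; w11]:
  w00 = 1, w01 = 1, w10 = 1/2, w11 = 0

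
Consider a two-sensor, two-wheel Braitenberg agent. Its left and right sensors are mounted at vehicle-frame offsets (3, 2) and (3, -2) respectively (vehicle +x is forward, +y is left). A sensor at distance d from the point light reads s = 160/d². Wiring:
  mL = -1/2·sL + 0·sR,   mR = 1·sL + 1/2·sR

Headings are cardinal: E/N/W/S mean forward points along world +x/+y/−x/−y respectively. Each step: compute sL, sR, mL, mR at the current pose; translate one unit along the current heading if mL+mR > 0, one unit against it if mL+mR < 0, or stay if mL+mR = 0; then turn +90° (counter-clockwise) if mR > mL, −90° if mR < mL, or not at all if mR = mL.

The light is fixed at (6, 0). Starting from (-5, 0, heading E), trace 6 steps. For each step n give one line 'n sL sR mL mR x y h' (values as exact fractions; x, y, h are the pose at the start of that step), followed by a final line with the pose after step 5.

n=0: pose=(-5,0,E); sL=40/17, sR=40/17; mL=-20/17, mR=60/17; mL+mR=40/17 → advance +1; mR−mL=80/17 → turn +1·90°
n=1: pose=(-4,0,N); sL=160/153, sR=160/73; mL=-80/153, mR=23920/11169; mL+mR=18080/11169 → advance +1; mR−mL=9920/3723 → turn +1·90°
n=2: pose=(-4,1,W); sL=16/17, sR=80/89; mL=-8/17, mR=2104/1513; mL+mR=1392/1513 → advance +1; mR−mL=2816/1513 → turn +1·90°
n=3: pose=(-5,1,S); sL=32/17, sR=160/173; mL=-16/17, mR=6896/2941; mL+mR=4128/2941 → advance +1; mR−mL=9664/2941 → turn +1·90°
n=4: pose=(-5,0,E); sL=40/17, sR=40/17; mL=-20/17, mR=60/17; mL+mR=40/17 → advance +1; mR−mL=80/17 → turn +1·90°
n=5: pose=(-4,0,N); sL=160/153, sR=160/73; mL=-80/153, mR=23920/11169; mL+mR=18080/11169 → advance +1; mR−mL=9920/3723 → turn +1·90°

0 40/17 40/17 -20/17 60/17 -5 0 E
1 160/153 160/73 -80/153 23920/11169 -4 0 N
2 16/17 80/89 -8/17 2104/1513 -4 1 W
3 32/17 160/173 -16/17 6896/2941 -5 1 S
4 40/17 40/17 -20/17 60/17 -5 0 E
5 160/153 160/73 -80/153 23920/11169 -4 0 N
final -4 1 W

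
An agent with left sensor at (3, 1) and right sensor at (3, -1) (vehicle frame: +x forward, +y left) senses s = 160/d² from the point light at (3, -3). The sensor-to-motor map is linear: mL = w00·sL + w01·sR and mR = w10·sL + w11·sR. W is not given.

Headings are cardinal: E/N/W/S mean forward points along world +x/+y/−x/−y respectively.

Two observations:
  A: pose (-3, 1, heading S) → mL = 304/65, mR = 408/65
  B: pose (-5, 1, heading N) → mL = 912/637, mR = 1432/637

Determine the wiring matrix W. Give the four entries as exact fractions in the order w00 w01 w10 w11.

1/2 1/2 1/2 1

obs A: pose=(-3,1,S) → sL=80/13, sR=16/5, mL=304/65, mR=408/65
obs B: pose=(-5,1,N) → sL=16/13, sR=80/49, mL=912/637, mR=1432/637
sensor matrix S = [[80/13, 16/5], [16/13, 80/49]]; det S = 19456/3185
solve [mL_A; mL_B] = S·[w00; w01] and [mR_A; mR_B] = S·[w10; w11]:
  w00 = 1/2, w01 = 1/2, w10 = 1/2, w11 = 1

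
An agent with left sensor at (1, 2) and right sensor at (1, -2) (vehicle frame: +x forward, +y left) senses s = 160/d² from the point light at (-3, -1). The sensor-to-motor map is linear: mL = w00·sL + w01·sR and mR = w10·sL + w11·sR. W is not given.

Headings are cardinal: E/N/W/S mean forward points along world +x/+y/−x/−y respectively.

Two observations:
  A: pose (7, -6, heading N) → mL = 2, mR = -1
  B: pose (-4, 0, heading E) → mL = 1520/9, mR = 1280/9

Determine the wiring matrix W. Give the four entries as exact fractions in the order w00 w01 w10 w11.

obs A: pose=(7,-6,N) → sL=2, sR=1, mL=2, mR=-1
obs B: pose=(-4,0,E) → sL=160/9, sR=160, mL=1520/9, mR=1280/9
sensor matrix S = [[2, 1], [160/9, 160]]; det S = 2720/9
solve [mL_A; mL_B] = S·[w00; w01] and [mR_A; mR_B] = S·[w10; w11]:
  w00 = 1/2, w01 = 1, w10 = -1, w11 = 1

1/2 1 -1 1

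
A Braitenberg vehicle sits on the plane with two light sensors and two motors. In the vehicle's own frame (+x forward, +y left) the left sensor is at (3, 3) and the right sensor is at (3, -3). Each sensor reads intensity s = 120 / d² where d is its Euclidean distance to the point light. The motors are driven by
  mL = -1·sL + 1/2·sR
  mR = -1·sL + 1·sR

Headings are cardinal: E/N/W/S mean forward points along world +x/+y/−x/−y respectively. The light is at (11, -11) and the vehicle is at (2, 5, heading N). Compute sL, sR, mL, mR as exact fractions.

24/101 120/397 -3468/40097 2592/40097

left sensor world pos  = (-1, 8); dL² = 505
right sensor world pos = (5, 8); dR² = 397
sL = 120/505 = 24/101
sR = 120/397 = 120/397
mL = -1·sL + 1/2·sR = -3468/40097
mR = -1·sL + 1·sR = 2592/40097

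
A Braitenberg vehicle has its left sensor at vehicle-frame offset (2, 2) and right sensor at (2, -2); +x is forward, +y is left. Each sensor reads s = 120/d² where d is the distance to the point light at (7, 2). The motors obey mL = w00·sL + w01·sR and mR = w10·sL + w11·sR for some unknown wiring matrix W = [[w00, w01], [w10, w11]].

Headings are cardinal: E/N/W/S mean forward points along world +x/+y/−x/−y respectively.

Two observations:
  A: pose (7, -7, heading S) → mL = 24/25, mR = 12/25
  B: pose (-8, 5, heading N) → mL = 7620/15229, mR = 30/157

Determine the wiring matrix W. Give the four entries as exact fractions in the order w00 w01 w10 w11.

obs A: pose=(7,-7,S) → sL=24/25, sR=24/25, mL=24/25, mR=12/25
obs B: pose=(-8,5,N) → sL=60/157, sR=60/97, mL=7620/15229, mR=30/157
sensor matrix S = [[24/25, 24/25], [60/157, 60/97]]; det S = 3456/15229
solve [mL_A; mL_B] = S·[w00; w01] and [mR_A; mR_B] = S·[w10; w11]:
  w00 = 1/2, w01 = 1/2, w10 = 1/2, w11 = 0

1/2 1/2 1/2 0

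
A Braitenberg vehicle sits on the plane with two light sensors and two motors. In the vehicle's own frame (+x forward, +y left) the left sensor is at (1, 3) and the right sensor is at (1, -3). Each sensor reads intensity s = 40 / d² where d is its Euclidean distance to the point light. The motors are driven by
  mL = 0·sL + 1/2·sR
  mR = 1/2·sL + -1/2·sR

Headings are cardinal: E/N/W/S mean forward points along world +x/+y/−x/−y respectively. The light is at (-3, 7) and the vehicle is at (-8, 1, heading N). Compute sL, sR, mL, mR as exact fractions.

left sensor world pos  = (-11, 2); dL² = 89
right sensor world pos = (-5, 2); dR² = 29
sL = 40/89 = 40/89
sR = 40/29 = 40/29
mL = 0·sL + 1/2·sR = 20/29
mR = 1/2·sL + -1/2·sR = -1200/2581

40/89 40/29 20/29 -1200/2581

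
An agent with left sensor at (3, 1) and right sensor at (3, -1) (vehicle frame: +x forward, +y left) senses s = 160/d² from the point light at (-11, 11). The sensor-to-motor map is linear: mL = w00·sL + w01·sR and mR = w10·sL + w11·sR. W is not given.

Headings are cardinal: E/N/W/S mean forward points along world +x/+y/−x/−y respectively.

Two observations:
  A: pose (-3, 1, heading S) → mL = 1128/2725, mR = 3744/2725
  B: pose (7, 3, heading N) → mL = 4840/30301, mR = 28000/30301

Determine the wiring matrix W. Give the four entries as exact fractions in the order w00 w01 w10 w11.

obs A: pose=(-3,1,S) → sL=16/25, sR=80/109, mL=1128/2725, mR=3744/2725
obs B: pose=(7,3,N) → sL=80/157, sR=80/193, mL=4840/30301, mR=28000/30301
sensor matrix S = [[16/25, 80/109], [80/157, 80/193]]; det S = -1795072/16514045
solve [mL_A; mL_B] = S·[w00; w01] and [mR_A; mR_B] = S·[w10; w11]:
  w00 = -1/2, w01 = 1, w10 = 1, w11 = 1

-1/2 1 1 1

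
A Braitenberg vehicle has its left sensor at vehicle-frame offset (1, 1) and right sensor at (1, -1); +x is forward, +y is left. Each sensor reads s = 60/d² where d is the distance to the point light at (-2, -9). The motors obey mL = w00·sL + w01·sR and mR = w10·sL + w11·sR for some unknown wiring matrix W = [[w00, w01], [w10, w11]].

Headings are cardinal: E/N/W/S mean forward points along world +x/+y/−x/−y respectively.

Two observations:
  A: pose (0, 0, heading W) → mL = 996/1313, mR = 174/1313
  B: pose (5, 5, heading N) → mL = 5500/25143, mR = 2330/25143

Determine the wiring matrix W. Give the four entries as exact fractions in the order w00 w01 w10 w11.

obs A: pose=(0,0,W) → sL=12/13, sR=60/101, mL=996/1313, mR=174/1313
obs B: pose=(5,5,N) → sL=20/87, sR=60/289, mL=5500/25143, mR=2330/25143
sensor matrix S = [[12/13, 60/101], [20/87, 60/289]]; det S = 606080/11004253
solve [mL_A; mL_B] = S·[w00; w01] and [mR_A; mR_B] = S·[w10; w11]:
  w00 = 1/2, w01 = 1/2, w10 = -1/2, w11 = 1

1/2 1/2 -1/2 1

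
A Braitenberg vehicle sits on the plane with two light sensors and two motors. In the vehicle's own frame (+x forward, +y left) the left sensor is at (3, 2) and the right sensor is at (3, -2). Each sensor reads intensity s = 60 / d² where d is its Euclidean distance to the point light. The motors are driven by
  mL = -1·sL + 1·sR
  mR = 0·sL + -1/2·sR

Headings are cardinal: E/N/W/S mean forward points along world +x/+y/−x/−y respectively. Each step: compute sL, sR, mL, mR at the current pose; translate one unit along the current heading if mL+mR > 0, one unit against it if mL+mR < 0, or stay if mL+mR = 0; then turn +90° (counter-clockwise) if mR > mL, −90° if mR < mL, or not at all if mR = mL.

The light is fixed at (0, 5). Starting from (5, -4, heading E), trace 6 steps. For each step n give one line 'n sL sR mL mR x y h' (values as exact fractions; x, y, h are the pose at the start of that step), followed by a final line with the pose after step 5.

n=0: pose=(5,-4,E); sL=60/113, sR=12/37; mL=-864/4181, mR=-6/37; mL+mR=-1542/4181 → advance -1; mR−mL=186/4181 → turn +1·90°
n=1: pose=(4,-4,N); sL=3/2, sR=5/6; mL=-2/3, mR=-5/12; mL+mR=-13/12 → advance -1; mR−mL=1/4 → turn +1·90°
n=2: pose=(4,-5,W); sL=12/29, sR=12/13; mL=192/377, mR=-6/13; mL+mR=18/377 → advance +1; mR−mL=-366/377 → turn -1·90°
n=3: pose=(3,-5,N); sL=6/5, sR=30/37; mL=-72/185, mR=-15/37; mL+mR=-147/185 → advance -1; mR−mL=-3/185 → turn -1·90°
n=4: pose=(3,-6,E); sL=20/39, sR=12/41; mL=-352/1599, mR=-6/41; mL+mR=-586/1599 → advance -1; mR−mL=118/1599 → turn +1·90°
n=5: pose=(2,-6,N); sL=15/16, sR=3/4; mL=-3/16, mR=-3/8; mL+mR=-9/16 → advance -1; mR−mL=-3/16 → turn -1·90°

0 60/113 12/37 -864/4181 -6/37 5 -4 E
1 3/2 5/6 -2/3 -5/12 4 -4 N
2 12/29 12/13 192/377 -6/13 4 -5 W
3 6/5 30/37 -72/185 -15/37 3 -5 N
4 20/39 12/41 -352/1599 -6/41 3 -6 E
5 15/16 3/4 -3/16 -3/8 2 -6 N
final 2 -7 E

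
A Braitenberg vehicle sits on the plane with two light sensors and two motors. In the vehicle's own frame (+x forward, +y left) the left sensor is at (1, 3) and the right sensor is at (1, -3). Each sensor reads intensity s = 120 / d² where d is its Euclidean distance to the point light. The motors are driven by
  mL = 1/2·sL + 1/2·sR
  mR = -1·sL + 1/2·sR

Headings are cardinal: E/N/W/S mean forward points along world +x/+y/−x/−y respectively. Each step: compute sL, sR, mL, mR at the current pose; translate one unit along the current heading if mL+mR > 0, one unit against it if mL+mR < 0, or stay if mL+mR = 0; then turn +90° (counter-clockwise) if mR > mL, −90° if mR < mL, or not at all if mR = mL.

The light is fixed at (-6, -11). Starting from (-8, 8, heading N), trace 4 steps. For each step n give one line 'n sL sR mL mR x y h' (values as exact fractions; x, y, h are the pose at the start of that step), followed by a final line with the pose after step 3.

0 24/85 120/401 9912/34085 -4524/34085 -8 8 N
1 12/53 12/29 492/1537 -30/1537 -8 9 E
2 24/73 120/377 8904/27521 -4668/27521 -7 9 S
3 6/13 15/61 561/1586 -537/1586 -7 8 W
final -8 8 N

n=0: pose=(-8,8,N); sL=24/85, sR=120/401; mL=9912/34085, mR=-4524/34085; mL+mR=5388/34085 → advance +1; mR−mL=-36/85 → turn -1·90°
n=1: pose=(-8,9,E); sL=12/53, sR=12/29; mL=492/1537, mR=-30/1537; mL+mR=462/1537 → advance +1; mR−mL=-18/53 → turn -1·90°
n=2: pose=(-7,9,S); sL=24/73, sR=120/377; mL=8904/27521, mR=-4668/27521; mL+mR=4236/27521 → advance +1; mR−mL=-36/73 → turn -1·90°
n=3: pose=(-7,8,W); sL=6/13, sR=15/61; mL=561/1586, mR=-537/1586; mL+mR=12/793 → advance +1; mR−mL=-9/13 → turn -1·90°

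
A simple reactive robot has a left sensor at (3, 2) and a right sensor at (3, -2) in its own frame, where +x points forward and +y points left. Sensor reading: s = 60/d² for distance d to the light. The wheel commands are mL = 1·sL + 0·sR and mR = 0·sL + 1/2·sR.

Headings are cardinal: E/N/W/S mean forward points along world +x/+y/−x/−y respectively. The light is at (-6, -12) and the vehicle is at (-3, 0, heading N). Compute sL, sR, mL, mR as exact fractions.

left sensor world pos  = (-5, 3); dL² = 226
right sensor world pos = (-1, 3); dR² = 250
sL = 60/226 = 30/113
sR = 60/250 = 6/25
mL = 1·sL + 0·sR = 30/113
mR = 0·sL + 1/2·sR = 3/25

30/113 6/25 30/113 3/25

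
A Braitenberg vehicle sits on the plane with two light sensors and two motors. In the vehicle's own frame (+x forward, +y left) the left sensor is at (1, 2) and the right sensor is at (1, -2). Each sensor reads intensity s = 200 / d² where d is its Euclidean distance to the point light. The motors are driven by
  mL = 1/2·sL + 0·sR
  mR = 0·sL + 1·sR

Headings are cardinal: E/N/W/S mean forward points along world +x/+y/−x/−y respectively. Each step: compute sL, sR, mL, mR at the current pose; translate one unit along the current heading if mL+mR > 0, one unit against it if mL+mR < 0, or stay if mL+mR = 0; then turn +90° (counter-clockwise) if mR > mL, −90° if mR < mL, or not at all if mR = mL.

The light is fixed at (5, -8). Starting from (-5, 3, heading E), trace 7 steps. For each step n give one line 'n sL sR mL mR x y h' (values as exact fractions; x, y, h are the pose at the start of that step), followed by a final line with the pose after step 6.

0 4/5 100/81 2/5 100/81 -5 3 E
1 40/53 200/193 20/53 200/193 -4 3 N
2 1 25/37 1/2 25/37 -4 4 W
3 40/37 40/53 20/37 40/53 -5 4 S
4 4/5 100/81 2/5 100/81 -5 3 E
5 40/53 200/193 20/53 200/193 -4 3 N
6 1 25/37 1/2 25/37 -4 4 W
final -5 4 S

n=0: pose=(-5,3,E); sL=4/5, sR=100/81; mL=2/5, mR=100/81; mL+mR=662/405 → advance +1; mR−mL=338/405 → turn +1·90°
n=1: pose=(-4,3,N); sL=40/53, sR=200/193; mL=20/53, mR=200/193; mL+mR=14460/10229 → advance +1; mR−mL=6740/10229 → turn +1·90°
n=2: pose=(-4,4,W); sL=1, sR=25/37; mL=1/2, mR=25/37; mL+mR=87/74 → advance +1; mR−mL=13/74 → turn +1·90°
n=3: pose=(-5,4,S); sL=40/37, sR=40/53; mL=20/37, mR=40/53; mL+mR=2540/1961 → advance +1; mR−mL=420/1961 → turn +1·90°
n=4: pose=(-5,3,E); sL=4/5, sR=100/81; mL=2/5, mR=100/81; mL+mR=662/405 → advance +1; mR−mL=338/405 → turn +1·90°
n=5: pose=(-4,3,N); sL=40/53, sR=200/193; mL=20/53, mR=200/193; mL+mR=14460/10229 → advance +1; mR−mL=6740/10229 → turn +1·90°
n=6: pose=(-4,4,W); sL=1, sR=25/37; mL=1/2, mR=25/37; mL+mR=87/74 → advance +1; mR−mL=13/74 → turn +1·90°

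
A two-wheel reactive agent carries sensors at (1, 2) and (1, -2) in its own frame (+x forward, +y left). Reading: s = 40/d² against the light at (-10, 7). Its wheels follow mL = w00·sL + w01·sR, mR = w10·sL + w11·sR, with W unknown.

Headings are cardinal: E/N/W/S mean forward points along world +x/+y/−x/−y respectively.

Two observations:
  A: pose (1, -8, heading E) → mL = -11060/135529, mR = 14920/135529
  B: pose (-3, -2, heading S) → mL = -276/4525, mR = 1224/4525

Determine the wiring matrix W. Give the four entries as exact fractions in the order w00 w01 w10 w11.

-1 1/2 1/2 1/2

obs A: pose=(1,-8,E) → sL=40/313, sR=40/433, mL=-11060/135529, mR=14920/135529
obs B: pose=(-3,-2,S) → sL=40/181, sR=8/25, mL=-276/4525, mR=1224/4525
sensor matrix S = [[40/313, 40/433], [40/181, 8/25]]; det S = 2511872/122653745
solve [mL_A; mL_B] = S·[w00; w01] and [mR_A; mR_B] = S·[w10; w11]:
  w00 = -1, w01 = 1/2, w10 = 1/2, w11 = 1/2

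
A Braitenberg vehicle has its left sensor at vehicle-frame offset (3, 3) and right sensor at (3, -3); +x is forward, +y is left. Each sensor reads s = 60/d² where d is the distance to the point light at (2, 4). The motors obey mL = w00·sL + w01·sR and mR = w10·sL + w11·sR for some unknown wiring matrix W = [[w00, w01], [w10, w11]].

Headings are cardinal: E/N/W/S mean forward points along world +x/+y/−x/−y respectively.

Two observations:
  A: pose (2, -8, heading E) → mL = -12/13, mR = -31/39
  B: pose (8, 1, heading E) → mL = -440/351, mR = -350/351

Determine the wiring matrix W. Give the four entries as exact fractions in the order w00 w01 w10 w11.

obs A: pose=(2,-8,E) → sL=2/3, sR=10/39, mL=-12/13, mR=-31/39
obs B: pose=(8,1,E) → sL=20/27, sR=20/39, mL=-440/351, mR=-350/351
sensor matrix S = [[2/3, 10/39], [20/27, 20/39]]; det S = 160/1053
solve [mL_A; mL_B] = S·[w00; w01] and [mR_A; mR_B] = S·[w10; w11]:
  w00 = -1, w01 = -1, w10 = -1, w11 = -1/2

-1 -1 -1 -1/2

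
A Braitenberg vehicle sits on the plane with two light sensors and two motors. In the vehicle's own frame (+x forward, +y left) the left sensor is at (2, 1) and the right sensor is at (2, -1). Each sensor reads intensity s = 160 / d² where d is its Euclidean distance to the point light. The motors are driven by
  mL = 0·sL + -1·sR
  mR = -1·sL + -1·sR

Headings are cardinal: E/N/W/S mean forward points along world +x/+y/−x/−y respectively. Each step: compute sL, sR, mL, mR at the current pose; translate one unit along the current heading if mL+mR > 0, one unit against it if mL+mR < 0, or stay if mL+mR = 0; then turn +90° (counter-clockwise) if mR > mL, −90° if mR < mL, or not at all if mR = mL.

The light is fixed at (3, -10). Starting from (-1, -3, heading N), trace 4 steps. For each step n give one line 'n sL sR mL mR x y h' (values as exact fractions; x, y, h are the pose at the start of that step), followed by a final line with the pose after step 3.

n=0: pose=(-1,-3,N); sL=80/53, sR=16/9; mL=-16/9, mR=-1568/477; mL+mR=-2416/477 → advance -1; mR−mL=-80/53 → turn -1·90°
n=1: pose=(-1,-4,E); sL=160/53, sR=160/29; mL=-160/29, mR=-13120/1537; mL+mR=-21600/1537 → advance -1; mR−mL=-160/53 → turn -1·90°
n=2: pose=(-2,-4,S); sL=5, sR=40/13; mL=-40/13, mR=-105/13; mL+mR=-145/13 → advance -1; mR−mL=-5 → turn -1·90°
n=3: pose=(-2,-3,W); sL=32/17, sR=160/113; mL=-160/113, mR=-6336/1921; mL+mR=-9056/1921 → advance -1; mR−mL=-32/17 → turn -1·90°

0 80/53 16/9 -16/9 -1568/477 -1 -3 N
1 160/53 160/29 -160/29 -13120/1537 -1 -4 E
2 5 40/13 -40/13 -105/13 -2 -4 S
3 32/17 160/113 -160/113 -6336/1921 -2 -3 W
final -1 -3 N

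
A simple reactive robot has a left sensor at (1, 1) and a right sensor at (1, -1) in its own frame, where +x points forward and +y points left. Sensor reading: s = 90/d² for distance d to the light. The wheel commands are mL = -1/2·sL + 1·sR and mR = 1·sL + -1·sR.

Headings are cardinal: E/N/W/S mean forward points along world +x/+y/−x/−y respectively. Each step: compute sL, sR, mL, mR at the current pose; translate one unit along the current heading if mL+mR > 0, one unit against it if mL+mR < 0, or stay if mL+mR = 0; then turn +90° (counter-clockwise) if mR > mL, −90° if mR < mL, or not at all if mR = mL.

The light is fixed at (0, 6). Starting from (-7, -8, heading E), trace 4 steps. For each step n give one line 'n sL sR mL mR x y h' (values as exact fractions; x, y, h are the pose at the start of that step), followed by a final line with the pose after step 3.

0 18/41 10/29 149/1189 112/1189 -7 -8 E
1 9/25 45/137 1017/6850 108/3425 -6 -8 S
2 18/61 18/49 657/2989 -216/2989 -6 -9 W
3 9/26 45/116 81/377 -63/1508 -7 -9 N
final -7 -8 E

n=0: pose=(-7,-8,E); sL=18/41, sR=10/29; mL=149/1189, mR=112/1189; mL+mR=9/41 → advance +1; mR−mL=-37/1189 → turn -1·90°
n=1: pose=(-6,-8,S); sL=9/25, sR=45/137; mL=1017/6850, mR=108/3425; mL+mR=9/50 → advance +1; mR−mL=-801/6850 → turn -1·90°
n=2: pose=(-6,-9,W); sL=18/61, sR=18/49; mL=657/2989, mR=-216/2989; mL+mR=9/61 → advance +1; mR−mL=-873/2989 → turn -1·90°
n=3: pose=(-7,-9,N); sL=9/26, sR=45/116; mL=81/377, mR=-63/1508; mL+mR=9/52 → advance +1; mR−mL=-387/1508 → turn -1·90°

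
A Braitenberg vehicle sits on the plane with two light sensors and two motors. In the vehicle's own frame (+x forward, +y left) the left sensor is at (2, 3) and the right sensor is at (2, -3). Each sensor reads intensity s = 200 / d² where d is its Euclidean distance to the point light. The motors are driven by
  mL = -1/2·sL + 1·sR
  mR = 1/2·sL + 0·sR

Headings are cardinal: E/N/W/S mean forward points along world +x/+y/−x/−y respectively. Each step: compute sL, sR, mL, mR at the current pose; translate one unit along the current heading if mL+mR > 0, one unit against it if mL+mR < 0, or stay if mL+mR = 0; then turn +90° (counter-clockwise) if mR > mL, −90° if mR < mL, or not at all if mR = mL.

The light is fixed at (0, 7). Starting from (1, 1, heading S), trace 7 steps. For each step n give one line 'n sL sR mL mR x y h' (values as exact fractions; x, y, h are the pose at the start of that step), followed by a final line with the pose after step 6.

0 5/2 50/17 115/68 5/4 1 1 S
1 200/101 200/17 18500/1717 100/101 1 0 W
2 100/17 100/17 50/17 50/17 0 0 N
3 8 8 4 4 0 1 N
4 100/9 100/9 50/9 50/9 0 2 N
5 200/13 200/13 100/13 100/13 0 3 N
6 20 20 10 10 0 4 N
final 0 5 N

n=0: pose=(1,1,S); sL=5/2, sR=50/17; mL=115/68, mR=5/4; mL+mR=50/17 → advance +1; mR−mL=-15/34 → turn -1·90°
n=1: pose=(1,0,W); sL=200/101, sR=200/17; mL=18500/1717, mR=100/101; mL+mR=200/17 → advance +1; mR−mL=-16800/1717 → turn -1·90°
n=2: pose=(0,0,N); sL=100/17, sR=100/17; mL=50/17, mR=50/17; mL+mR=100/17 → advance +1; mR−mL=0 → turn +0·90°
n=3: pose=(0,1,N); sL=8, sR=8; mL=4, mR=4; mL+mR=8 → advance +1; mR−mL=0 → turn +0·90°
n=4: pose=(0,2,N); sL=100/9, sR=100/9; mL=50/9, mR=50/9; mL+mR=100/9 → advance +1; mR−mL=0 → turn +0·90°
n=5: pose=(0,3,N); sL=200/13, sR=200/13; mL=100/13, mR=100/13; mL+mR=200/13 → advance +1; mR−mL=0 → turn +0·90°
n=6: pose=(0,4,N); sL=20, sR=20; mL=10, mR=10; mL+mR=20 → advance +1; mR−mL=0 → turn +0·90°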